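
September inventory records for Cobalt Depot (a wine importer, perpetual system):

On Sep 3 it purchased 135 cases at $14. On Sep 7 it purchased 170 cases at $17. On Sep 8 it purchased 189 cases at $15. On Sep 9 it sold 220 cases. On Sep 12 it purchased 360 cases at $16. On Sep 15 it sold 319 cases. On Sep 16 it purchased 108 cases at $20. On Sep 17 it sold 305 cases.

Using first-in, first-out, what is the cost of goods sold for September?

Sep 9, 220 sold [FIFO — oldest first]: 135 @ $14 + 85 @ $17 = $3,335
Sep 15, 319 sold [FIFO — oldest first]: 85 @ $17 + 189 @ $15 + 45 @ $16 = $5,000
Sep 17, 305 sold [FIFO — oldest first]: 305 @ $16 = $4,880
Total COGS = $3,335 + $5,000 + $4,880 = $13,215
Ending inventory: 10 @ $16 + 108 @ $20 = $2,320
Check: goods available $15,535 = COGS $13,215 + ending $2,320

COGS = $13,215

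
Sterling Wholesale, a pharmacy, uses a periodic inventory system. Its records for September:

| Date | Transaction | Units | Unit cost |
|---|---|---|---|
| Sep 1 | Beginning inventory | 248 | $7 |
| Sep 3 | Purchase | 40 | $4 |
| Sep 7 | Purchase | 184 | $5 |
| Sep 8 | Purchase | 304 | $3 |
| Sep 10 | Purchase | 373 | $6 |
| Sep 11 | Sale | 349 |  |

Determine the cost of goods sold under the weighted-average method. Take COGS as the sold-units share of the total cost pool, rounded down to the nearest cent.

COGS = $1,812.12

Sep 11, sell 349: 349/1149 × $5,966.00 → $1,812.12
Ending inventory (cost pool remaining) = $4,153.88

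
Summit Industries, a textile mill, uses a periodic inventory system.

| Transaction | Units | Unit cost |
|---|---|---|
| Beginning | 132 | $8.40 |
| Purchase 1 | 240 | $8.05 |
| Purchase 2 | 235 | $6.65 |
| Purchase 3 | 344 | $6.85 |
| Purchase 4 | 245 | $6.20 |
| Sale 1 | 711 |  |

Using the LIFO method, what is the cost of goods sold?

Sale 1 (711) [LIFO — newest first]: 245 @ $6.20 + 344 @ $6.85 + 122 @ $6.65 = $4,686.70
Ending inventory: 132 @ $8.40 + 240 @ $8.05 + 113 @ $6.65 = $3,792.25

COGS = $4,686.70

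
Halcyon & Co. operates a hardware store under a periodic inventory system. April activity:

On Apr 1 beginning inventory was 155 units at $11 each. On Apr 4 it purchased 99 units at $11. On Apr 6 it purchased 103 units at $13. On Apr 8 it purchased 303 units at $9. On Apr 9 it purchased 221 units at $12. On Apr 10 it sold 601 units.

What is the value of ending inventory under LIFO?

Apr 10, 601 sold [LIFO — newest first]: 221 @ $12 + 303 @ $9 + 77 @ $13 = $6,380
Ending inventory: 155 @ $11 + 99 @ $11 + 26 @ $13 = $3,132
Check: goods available $9,512 = COGS $6,380 + ending $3,132

Ending inventory = $3,132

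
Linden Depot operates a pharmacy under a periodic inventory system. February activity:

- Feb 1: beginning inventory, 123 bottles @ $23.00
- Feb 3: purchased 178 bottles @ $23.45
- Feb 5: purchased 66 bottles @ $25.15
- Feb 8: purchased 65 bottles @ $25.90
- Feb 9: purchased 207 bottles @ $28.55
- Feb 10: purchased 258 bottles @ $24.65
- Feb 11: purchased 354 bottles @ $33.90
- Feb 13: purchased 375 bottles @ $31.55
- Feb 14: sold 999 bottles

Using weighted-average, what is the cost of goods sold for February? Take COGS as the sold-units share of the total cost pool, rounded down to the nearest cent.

Feb 14, sell 999: 999/1626 × $46,447.90 → $28,537.17
Ending inventory (cost pool remaining) = $17,910.73

COGS = $28,537.17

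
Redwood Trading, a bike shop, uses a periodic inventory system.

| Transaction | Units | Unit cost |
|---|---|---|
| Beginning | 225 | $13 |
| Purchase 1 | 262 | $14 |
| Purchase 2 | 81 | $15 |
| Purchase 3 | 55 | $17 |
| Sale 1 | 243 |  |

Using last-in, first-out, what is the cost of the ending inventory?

Ending inventory = $5,095

Sale 1 (243) [LIFO — newest first]: 55 @ $17 + 81 @ $15 + 107 @ $14 = $3,648
Ending inventory: 225 @ $13 + 155 @ $14 = $5,095
Check: goods available $8,743 = COGS $3,648 + ending $5,095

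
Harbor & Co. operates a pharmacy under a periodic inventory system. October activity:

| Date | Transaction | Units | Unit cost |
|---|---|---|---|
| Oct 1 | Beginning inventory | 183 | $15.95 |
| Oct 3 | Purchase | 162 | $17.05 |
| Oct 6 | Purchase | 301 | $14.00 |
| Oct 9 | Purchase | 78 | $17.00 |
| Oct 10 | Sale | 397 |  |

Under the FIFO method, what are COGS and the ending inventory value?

Oct 10, 397 sold [FIFO — oldest first]: 183 @ $15.95 + 162 @ $17.05 + 52 @ $14.00 = $6,408.95
Ending inventory: 249 @ $14.00 + 78 @ $17.00 = $4,812.00
Check: goods available $11,220.95 = COGS $6,408.95 + ending $4,812.00

COGS = $6,408.95; ending inventory = $4,812.00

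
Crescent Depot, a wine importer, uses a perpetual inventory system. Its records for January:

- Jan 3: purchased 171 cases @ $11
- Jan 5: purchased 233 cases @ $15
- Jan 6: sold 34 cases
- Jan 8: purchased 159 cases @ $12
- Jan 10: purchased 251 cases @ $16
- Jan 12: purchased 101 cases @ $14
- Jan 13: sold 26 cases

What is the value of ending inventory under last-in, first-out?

Jan 6, 34 sold [LIFO — newest first]: 34 @ $15 = $510
Jan 13, 26 sold [LIFO — newest first]: 26 @ $14 = $364
Total COGS = $510 + $364 = $874
Ending inventory: 171 @ $11 + 199 @ $15 + 159 @ $12 + 251 @ $16 + 75 @ $14 = $11,840

Ending inventory = $11,840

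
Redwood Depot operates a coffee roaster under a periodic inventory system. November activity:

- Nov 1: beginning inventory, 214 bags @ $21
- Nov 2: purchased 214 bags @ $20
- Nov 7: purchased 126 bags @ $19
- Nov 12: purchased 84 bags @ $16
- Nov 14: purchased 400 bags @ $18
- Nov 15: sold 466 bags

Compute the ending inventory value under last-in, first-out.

Nov 15, 466 sold [LIFO — newest first]: 400 @ $18 + 66 @ $16 = $8,256
Ending inventory: 214 @ $21 + 214 @ $20 + 126 @ $19 + 18 @ $16 = $11,456
Check: goods available $19,712 = COGS $8,256 + ending $11,456

Ending inventory = $11,456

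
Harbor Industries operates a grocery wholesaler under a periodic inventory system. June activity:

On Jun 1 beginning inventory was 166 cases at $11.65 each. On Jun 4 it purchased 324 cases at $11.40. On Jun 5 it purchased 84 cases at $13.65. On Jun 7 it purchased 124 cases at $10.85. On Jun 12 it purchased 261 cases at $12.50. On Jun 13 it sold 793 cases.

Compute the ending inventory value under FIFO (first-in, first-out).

Ending inventory = $2,075.00

Jun 13, 793 sold [FIFO — oldest first]: 166 @ $11.65 + 324 @ $11.40 + 84 @ $13.65 + 124 @ $10.85 + 95 @ $12.50 = $9,307.00
Ending inventory: 166 @ $12.50 = $2,075.00
Check: goods available $11,382.00 = COGS $9,307.00 + ending $2,075.00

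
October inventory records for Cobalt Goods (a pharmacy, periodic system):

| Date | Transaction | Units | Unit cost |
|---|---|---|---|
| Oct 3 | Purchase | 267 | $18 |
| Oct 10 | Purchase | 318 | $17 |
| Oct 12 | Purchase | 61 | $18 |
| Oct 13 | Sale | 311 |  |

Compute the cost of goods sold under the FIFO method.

Oct 13, 311 sold [FIFO — oldest first]: 267 @ $18 + 44 @ $17 = $5,554
Ending inventory: 274 @ $17 + 61 @ $18 = $5,756
Check: goods available $11,310 = COGS $5,554 + ending $5,756

COGS = $5,554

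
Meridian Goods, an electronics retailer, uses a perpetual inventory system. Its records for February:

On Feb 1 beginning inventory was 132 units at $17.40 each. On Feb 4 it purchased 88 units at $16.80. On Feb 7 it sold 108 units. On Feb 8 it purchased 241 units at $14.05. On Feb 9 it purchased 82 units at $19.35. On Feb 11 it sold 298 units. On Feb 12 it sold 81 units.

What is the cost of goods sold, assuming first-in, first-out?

COGS = $7,664.35

Feb 7, 108 sold [FIFO — oldest first]: 108 @ $17.40 = $1,879.20
Feb 11, 298 sold [FIFO — oldest first]: 24 @ $17.40 + 88 @ $16.80 + 186 @ $14.05 = $4,509.30
Feb 12, 81 sold [FIFO — oldest first]: 55 @ $14.05 + 26 @ $19.35 = $1,275.85
Total COGS = $1,879.20 + $4,509.30 + $1,275.85 = $7,664.35
Ending inventory: 56 @ $19.35 = $1,083.60
Check: goods available $8,747.95 = COGS $7,664.35 + ending $1,083.60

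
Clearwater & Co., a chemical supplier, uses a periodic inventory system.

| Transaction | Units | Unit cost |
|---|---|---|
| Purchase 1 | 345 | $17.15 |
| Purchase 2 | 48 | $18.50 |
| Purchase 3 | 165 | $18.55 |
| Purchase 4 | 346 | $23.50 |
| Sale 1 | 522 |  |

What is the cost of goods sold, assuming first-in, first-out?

Sale 1 (522) [FIFO — oldest first]: 345 @ $17.15 + 48 @ $18.50 + 129 @ $18.55 = $9,197.70
Ending inventory: 36 @ $18.55 + 346 @ $23.50 = $8,798.80

COGS = $9,197.70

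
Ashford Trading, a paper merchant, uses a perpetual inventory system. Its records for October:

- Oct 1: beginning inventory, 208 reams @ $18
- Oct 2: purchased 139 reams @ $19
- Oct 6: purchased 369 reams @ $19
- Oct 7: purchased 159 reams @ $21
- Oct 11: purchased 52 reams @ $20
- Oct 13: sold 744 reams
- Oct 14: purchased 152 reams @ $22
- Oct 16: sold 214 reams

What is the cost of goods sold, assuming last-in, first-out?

Oct 13, 744 sold [LIFO — newest first]: 52 @ $20 + 159 @ $21 + 369 @ $19 + 139 @ $19 + 25 @ $18 = $14,481
Oct 16, 214 sold [LIFO — newest first]: 152 @ $22 + 62 @ $18 = $4,460
Total COGS = $14,481 + $4,460 = $18,941
Ending inventory: 121 @ $18 = $2,178

COGS = $18,941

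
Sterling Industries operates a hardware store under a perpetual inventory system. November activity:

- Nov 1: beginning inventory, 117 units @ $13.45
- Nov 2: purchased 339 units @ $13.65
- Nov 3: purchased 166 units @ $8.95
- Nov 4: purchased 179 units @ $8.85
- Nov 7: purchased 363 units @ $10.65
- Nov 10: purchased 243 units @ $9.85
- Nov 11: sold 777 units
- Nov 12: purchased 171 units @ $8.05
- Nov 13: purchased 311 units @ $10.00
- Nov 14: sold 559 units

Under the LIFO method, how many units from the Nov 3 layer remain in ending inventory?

97

Nov 11, 777 sold [LIFO — newest first]: 243 @ $9.85 + 363 @ $10.65 + 171 @ $8.85 = $7,772.85
Nov 14, 559 sold [LIFO — newest first]: 311 @ $10.00 + 171 @ $8.05 + 8 @ $8.85 + 69 @ $8.95 = $5,174.90
Total COGS = $7,772.85 + $5,174.90 = $12,947.75
Ending inventory: 117 @ $13.45 + 339 @ $13.65 + 97 @ $8.95 = $7,069.15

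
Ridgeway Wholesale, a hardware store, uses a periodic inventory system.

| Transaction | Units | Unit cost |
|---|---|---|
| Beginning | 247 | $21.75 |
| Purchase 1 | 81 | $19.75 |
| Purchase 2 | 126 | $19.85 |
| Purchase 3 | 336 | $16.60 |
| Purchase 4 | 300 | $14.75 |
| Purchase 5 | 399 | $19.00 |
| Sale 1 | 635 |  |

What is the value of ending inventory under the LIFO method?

Sale 1 (635) [LIFO — newest first]: 399 @ $19.00 + 236 @ $14.75 = $11,062.00
Ending inventory: 247 @ $21.75 + 81 @ $19.75 + 126 @ $19.85 + 336 @ $16.60 + 64 @ $14.75 = $15,994.70

Ending inventory = $15,994.70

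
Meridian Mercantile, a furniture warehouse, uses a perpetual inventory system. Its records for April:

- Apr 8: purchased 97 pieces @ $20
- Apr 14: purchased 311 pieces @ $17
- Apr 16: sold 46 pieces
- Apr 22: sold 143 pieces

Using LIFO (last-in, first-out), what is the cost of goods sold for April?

COGS = $3,213

Apr 16, 46 sold [LIFO — newest first]: 46 @ $17 = $782
Apr 22, 143 sold [LIFO — newest first]: 143 @ $17 = $2,431
Total COGS = $782 + $2,431 = $3,213
Ending inventory: 97 @ $20 + 122 @ $17 = $4,014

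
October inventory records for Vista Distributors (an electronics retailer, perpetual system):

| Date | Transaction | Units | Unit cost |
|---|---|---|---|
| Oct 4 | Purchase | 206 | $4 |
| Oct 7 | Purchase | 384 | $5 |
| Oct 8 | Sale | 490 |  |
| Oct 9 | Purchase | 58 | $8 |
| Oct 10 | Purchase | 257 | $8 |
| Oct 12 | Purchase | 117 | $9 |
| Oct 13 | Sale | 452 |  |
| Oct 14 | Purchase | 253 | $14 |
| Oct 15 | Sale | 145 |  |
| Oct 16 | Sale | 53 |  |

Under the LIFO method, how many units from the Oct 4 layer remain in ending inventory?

80

Oct 8, 490 sold [LIFO — newest first]: 384 @ $5 + 106 @ $4 = $2,344
Oct 13, 452 sold [LIFO — newest first]: 117 @ $9 + 257 @ $8 + 58 @ $8 + 20 @ $4 = $3,653
Oct 15, 145 sold [LIFO — newest first]: 145 @ $14 = $2,030
Oct 16, 53 sold [LIFO — newest first]: 53 @ $14 = $742
Total COGS = $2,344 + $3,653 + $2,030 + $742 = $8,769
Ending inventory: 80 @ $4 + 55 @ $14 = $1,090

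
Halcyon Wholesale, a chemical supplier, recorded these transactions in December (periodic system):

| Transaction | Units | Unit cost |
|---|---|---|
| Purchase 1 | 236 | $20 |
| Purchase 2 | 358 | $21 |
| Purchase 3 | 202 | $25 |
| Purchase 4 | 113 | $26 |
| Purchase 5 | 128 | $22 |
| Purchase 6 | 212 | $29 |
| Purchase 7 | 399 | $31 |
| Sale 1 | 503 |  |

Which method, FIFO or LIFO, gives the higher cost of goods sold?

LIFO

FIFO COGS: 236 @ $20 + 267 @ $21 = $10,327
LIFO COGS: 399 @ $31 + 104 @ $29 = $15,385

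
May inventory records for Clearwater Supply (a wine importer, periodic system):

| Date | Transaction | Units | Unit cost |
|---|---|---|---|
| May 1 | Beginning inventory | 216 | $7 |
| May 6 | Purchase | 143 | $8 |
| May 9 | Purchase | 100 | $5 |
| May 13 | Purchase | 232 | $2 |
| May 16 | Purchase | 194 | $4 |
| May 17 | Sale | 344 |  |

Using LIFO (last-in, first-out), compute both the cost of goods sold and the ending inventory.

COGS = $1,076; ending inventory = $3,320

May 17, 344 sold [LIFO — newest first]: 194 @ $4 + 150 @ $2 = $1,076
Ending inventory: 216 @ $7 + 143 @ $8 + 100 @ $5 + 82 @ $2 = $3,320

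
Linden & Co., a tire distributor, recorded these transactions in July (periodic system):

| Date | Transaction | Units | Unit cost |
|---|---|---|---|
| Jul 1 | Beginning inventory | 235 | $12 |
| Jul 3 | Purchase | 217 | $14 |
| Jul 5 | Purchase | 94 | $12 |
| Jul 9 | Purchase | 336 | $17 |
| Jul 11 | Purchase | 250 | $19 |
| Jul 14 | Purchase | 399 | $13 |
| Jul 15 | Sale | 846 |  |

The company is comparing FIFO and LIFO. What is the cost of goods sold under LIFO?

FIFO COGS: 235 @ $12 + 217 @ $14 + 94 @ $12 + 300 @ $17 = $12,086
LIFO COGS: 399 @ $13 + 250 @ $19 + 197 @ $17 = $13,286

COGS = $13,286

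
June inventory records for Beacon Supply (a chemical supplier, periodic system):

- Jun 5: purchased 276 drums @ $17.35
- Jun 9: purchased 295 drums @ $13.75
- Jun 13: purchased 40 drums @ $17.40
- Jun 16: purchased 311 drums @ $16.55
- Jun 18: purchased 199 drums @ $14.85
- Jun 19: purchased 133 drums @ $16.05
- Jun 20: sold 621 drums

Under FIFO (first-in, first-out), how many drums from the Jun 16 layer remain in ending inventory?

Jun 20, 621 sold [FIFO — oldest first]: 276 @ $17.35 + 295 @ $13.75 + 40 @ $17.40 + 10 @ $16.55 = $9,706.35
Ending inventory: 301 @ $16.55 + 199 @ $14.85 + 133 @ $16.05 = $10,071.35
Check: goods available $19,777.70 = COGS $9,706.35 + ending $10,071.35

301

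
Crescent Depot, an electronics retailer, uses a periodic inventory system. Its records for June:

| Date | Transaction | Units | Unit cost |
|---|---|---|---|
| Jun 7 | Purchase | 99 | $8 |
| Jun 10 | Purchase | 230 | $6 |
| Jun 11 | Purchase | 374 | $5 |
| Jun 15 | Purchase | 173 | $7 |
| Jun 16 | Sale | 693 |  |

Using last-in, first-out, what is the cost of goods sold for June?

COGS = $3,957

Jun 16, 693 sold [LIFO — newest first]: 173 @ $7 + 374 @ $5 + 146 @ $6 = $3,957
Ending inventory: 99 @ $8 + 84 @ $6 = $1,296
Check: goods available $5,253 = COGS $3,957 + ending $1,296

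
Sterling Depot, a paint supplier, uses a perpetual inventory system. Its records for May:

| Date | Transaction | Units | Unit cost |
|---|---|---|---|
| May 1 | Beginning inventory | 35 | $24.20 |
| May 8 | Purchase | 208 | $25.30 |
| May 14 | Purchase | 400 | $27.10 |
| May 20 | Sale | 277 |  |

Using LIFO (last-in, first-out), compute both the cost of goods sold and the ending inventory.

COGS = $7,506.70; ending inventory = $9,442.70

May 20, 277 sold [LIFO — newest first]: 277 @ $27.10 = $7,506.70
Ending inventory: 35 @ $24.20 + 208 @ $25.30 + 123 @ $27.10 = $9,442.70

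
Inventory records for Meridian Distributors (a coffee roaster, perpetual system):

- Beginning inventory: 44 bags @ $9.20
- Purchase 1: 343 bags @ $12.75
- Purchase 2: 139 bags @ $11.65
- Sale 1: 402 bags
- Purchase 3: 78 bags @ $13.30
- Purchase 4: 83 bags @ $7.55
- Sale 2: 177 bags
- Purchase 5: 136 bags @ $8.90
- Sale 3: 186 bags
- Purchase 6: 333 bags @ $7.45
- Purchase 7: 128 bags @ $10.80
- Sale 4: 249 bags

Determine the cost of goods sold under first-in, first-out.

COGS = $10,694.80

Sale 1 (402) [FIFO — oldest first]: 44 @ $9.20 + 343 @ $12.75 + 15 @ $11.65 = $4,952.80
Sale 2 (177) [FIFO — oldest first]: 124 @ $11.65 + 53 @ $13.30 = $2,149.50
Sale 3 (186) [FIFO — oldest first]: 25 @ $13.30 + 83 @ $7.55 + 78 @ $8.90 = $1,653.35
Sale 4 (249) [FIFO — oldest first]: 58 @ $8.90 + 191 @ $7.45 = $1,939.15
Total COGS = $4,952.80 + $2,149.50 + $1,653.35 + $1,939.15 = $10,694.80
Ending inventory: 142 @ $7.45 + 128 @ $10.80 = $2,440.30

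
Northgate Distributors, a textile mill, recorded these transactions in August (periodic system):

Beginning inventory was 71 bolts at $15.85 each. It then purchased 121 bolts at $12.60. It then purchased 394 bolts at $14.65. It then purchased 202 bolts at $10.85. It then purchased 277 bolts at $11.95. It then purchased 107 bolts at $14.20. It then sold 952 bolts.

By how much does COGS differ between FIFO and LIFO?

FIFO COGS: 71 @ $15.85 + 121 @ $12.60 + 394 @ $14.65 + 202 @ $10.85 + 164 @ $11.95 = $12,573.55
LIFO COGS: 107 @ $14.20 + 277 @ $11.95 + 202 @ $10.85 + 366 @ $14.65 = $12,383.15
Difference = |$12,573.55 − $12,383.15| = $190.40

$190.40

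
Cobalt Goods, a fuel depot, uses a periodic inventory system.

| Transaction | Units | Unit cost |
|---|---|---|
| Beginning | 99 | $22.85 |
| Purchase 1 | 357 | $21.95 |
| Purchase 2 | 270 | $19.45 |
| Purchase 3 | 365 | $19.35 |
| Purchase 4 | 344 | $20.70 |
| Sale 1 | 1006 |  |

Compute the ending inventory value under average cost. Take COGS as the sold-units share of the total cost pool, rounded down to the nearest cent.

Ending inventory = $8,829.14

Sale 1, sell 1006: 1006/1435 × $29,533.35 → $20,704.21
Ending inventory (cost pool remaining) = $8,829.14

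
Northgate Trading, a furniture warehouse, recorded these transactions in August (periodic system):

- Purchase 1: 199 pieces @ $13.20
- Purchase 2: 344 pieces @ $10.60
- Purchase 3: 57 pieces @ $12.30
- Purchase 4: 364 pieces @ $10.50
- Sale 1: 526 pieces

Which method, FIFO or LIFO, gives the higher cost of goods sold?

FIFO COGS: 199 @ $13.20 + 327 @ $10.60 = $6,093.00
LIFO COGS: 364 @ $10.50 + 57 @ $12.30 + 105 @ $10.60 = $5,636.10

FIFO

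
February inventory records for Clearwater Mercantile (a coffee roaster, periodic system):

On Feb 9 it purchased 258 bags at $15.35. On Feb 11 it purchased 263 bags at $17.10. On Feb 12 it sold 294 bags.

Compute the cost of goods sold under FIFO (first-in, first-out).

COGS = $4,575.90

Feb 12, 294 sold [FIFO — oldest first]: 258 @ $15.35 + 36 @ $17.10 = $4,575.90
Ending inventory: 227 @ $17.10 = $3,881.70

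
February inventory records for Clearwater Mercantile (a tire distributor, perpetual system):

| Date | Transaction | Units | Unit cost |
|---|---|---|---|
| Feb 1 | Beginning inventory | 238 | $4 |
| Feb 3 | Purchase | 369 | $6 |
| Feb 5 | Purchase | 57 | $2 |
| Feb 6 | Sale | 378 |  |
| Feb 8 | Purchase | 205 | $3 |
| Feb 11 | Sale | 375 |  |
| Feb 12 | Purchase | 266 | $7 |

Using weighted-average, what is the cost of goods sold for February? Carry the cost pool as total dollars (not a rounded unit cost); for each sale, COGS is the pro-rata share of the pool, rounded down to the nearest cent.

COGS = $3,415.93

After Feb 1: 238 on hand, pool $952.00 (≈ $4.0000 each)
After Feb 3: 607 on hand, pool $3,166.00 (≈ $5.2158 each)
After Feb 5: 664 on hand, pool $3,280.00 (≈ $4.9398 each)
Feb 6, sell 378: 378/664 × $3,280.00 → $1,867.22
After Feb 8: 491 on hand, pool $2,027.78 (≈ $4.1299 each)
Feb 11, sell 375: 375/491 × $2,027.78 → $1,548.71
After Feb 12: 382 on hand, pool $2,341.07 (≈ $6.1285 each)
Total COGS = $1,867.22 + $1,548.71 = $3,415.93
Ending inventory (cost pool remaining) = $2,341.07
Check: goods available $5,757.00 = COGS $3,415.93 + ending $2,341.07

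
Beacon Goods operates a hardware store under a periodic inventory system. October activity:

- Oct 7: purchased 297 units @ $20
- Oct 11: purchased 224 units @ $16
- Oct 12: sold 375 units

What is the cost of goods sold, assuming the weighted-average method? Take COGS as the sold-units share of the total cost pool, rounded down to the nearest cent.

COGS = $6,855.08

Oct 12, sell 375: 375/521 × $9,524.00 → $6,855.08
Ending inventory (cost pool remaining) = $2,668.92
Check: goods available $9,524.00 = COGS $6,855.08 + ending $2,668.92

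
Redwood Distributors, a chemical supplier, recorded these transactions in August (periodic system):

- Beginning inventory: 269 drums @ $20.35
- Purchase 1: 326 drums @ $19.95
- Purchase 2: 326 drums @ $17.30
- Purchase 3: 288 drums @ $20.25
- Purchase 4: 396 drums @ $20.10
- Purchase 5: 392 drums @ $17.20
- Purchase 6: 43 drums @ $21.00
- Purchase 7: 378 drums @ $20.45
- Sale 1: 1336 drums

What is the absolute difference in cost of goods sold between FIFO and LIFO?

$95.50

FIFO COGS: 269 @ $20.35 + 326 @ $19.95 + 326 @ $17.30 + 288 @ $20.25 + 127 @ $20.10 = $26,002.35
LIFO COGS: 378 @ $20.45 + 43 @ $21.00 + 392 @ $17.20 + 396 @ $20.10 + 127 @ $20.25 = $25,906.85
Difference = |$26,002.35 − $25,906.85| = $95.50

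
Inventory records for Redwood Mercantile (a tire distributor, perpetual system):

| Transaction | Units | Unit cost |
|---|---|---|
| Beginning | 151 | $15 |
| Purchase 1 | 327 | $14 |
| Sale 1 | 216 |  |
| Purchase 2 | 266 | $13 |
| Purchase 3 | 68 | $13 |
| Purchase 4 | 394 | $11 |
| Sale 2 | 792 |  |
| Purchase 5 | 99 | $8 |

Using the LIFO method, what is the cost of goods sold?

Sale 1 (216) [LIFO — newest first]: 216 @ $14 = $3,024
Sale 2 (792) [LIFO — newest first]: 394 @ $11 + 68 @ $13 + 266 @ $13 + 64 @ $14 = $9,572
Total COGS = $3,024 + $9,572 = $12,596
Ending inventory: 151 @ $15 + 47 @ $14 + 99 @ $8 = $3,715
Check: goods available $16,311 = COGS $12,596 + ending $3,715

COGS = $12,596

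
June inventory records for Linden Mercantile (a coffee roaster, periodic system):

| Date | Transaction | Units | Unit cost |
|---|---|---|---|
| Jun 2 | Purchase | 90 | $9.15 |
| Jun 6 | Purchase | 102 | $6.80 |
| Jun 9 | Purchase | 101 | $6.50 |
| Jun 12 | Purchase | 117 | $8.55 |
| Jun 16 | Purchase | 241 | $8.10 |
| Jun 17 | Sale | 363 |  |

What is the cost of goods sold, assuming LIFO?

COGS = $2,984.95

Jun 17, 363 sold [LIFO — newest first]: 241 @ $8.10 + 117 @ $8.55 + 5 @ $6.50 = $2,984.95
Ending inventory: 90 @ $9.15 + 102 @ $6.80 + 96 @ $6.50 = $2,141.10
Check: goods available $5,126.05 = COGS $2,984.95 + ending $2,141.10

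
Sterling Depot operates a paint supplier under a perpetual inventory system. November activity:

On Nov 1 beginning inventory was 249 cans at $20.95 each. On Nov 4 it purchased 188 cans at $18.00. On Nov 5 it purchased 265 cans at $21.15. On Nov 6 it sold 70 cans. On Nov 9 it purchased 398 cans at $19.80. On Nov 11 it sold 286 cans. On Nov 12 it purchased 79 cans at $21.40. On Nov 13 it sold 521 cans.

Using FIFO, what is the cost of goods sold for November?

COGS = $17,670.30

Nov 6, 70 sold [FIFO — oldest first]: 70 @ $20.95 = $1,466.50
Nov 11, 286 sold [FIFO — oldest first]: 179 @ $20.95 + 107 @ $18.00 = $5,676.05
Nov 13, 521 sold [FIFO — oldest first]: 81 @ $18.00 + 265 @ $21.15 + 175 @ $19.80 = $10,527.75
Total COGS = $1,466.50 + $5,676.05 + $10,527.75 = $17,670.30
Ending inventory: 223 @ $19.80 + 79 @ $21.40 = $6,106.00
Check: goods available $23,776.30 = COGS $17,670.30 + ending $6,106.00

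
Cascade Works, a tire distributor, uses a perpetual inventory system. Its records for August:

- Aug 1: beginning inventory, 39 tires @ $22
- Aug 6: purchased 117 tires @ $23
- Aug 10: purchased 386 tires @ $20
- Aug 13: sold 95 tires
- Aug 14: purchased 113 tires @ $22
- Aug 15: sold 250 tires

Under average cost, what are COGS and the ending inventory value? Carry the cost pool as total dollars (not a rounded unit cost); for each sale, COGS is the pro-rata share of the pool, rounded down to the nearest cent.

After Aug 1: 39 on hand, pool $858.00 (≈ $22.0000 each)
After Aug 6: 156 on hand, pool $3,549.00 (≈ $22.7500 each)
After Aug 10: 542 on hand, pool $11,269.00 (≈ $20.7915 each)
Aug 13, sell 95: 95/542 × $11,269.00 → $1,975.19
After Aug 14: 560 on hand, pool $11,779.81 (≈ $21.0354 each)
Aug 15, sell 250: 250/560 × $11,779.81 → $5,258.84
Total COGS = $1,975.19 + $5,258.84 = $7,234.03
Ending inventory (cost pool remaining) = $6,520.97
Check: goods available $13,755.00 = COGS $7,234.03 + ending $6,520.97

COGS = $7,234.03; ending inventory = $6,520.97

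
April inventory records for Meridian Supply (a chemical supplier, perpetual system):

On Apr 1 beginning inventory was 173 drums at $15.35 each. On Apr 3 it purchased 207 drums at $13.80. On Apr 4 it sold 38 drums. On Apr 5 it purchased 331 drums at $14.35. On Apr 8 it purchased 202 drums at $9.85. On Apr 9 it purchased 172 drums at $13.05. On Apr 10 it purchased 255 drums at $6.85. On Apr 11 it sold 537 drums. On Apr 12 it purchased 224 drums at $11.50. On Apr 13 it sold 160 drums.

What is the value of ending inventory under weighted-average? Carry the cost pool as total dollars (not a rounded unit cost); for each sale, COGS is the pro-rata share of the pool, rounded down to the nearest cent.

Ending inventory = $9,887.54

After Apr 1: 173 on hand, pool $2,655.55 (≈ $15.3500 each)
After Apr 3: 380 on hand, pool $5,512.15 (≈ $14.5057 each)
Apr 4, sell 38: 38/380 × $5,512.15 → $551.21
After Apr 5: 673 on hand, pool $9,710.79 (≈ $14.4291 each)
After Apr 8: 875 on hand, pool $11,700.49 (≈ $13.3720 each)
After Apr 9: 1047 on hand, pool $13,945.09 (≈ $13.3191 each)
After Apr 10: 1302 on hand, pool $15,691.84 (≈ $12.0521 each)
Apr 11, sell 537: 537/1302 × $15,691.84 → $6,471.98
After Apr 12: 989 on hand, pool $11,795.86 (≈ $11.9271 each)
Apr 13, sell 160: 160/989 × $11,795.86 → $1,908.32
Total COGS = $551.21 + $6,471.98 + $1,908.32 = $8,931.51
Ending inventory (cost pool remaining) = $9,887.54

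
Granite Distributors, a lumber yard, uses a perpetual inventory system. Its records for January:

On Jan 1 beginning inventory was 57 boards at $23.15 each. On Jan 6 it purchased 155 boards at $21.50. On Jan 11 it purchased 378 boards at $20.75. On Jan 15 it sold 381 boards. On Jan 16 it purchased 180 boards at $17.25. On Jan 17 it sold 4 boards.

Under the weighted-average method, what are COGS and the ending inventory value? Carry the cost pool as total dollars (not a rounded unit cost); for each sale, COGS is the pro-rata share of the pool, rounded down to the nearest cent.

After Jan 1: 57 on hand, pool $1,319.55 (≈ $23.1500 each)
After Jan 6: 212 on hand, pool $4,652.05 (≈ $21.9436 each)
After Jan 11: 590 on hand, pool $12,495.55 (≈ $21.1789 each)
Jan 15, sell 381: 381/590 × $12,495.55 → $8,069.16
After Jan 16: 389 on hand, pool $7,531.39 (≈ $19.3609 each)
Jan 17, sell 4: 4/389 × $7,531.39 → $77.44
Total COGS = $8,069.16 + $77.44 = $8,146.60
Ending inventory (cost pool remaining) = $7,453.95

COGS = $8,146.60; ending inventory = $7,453.95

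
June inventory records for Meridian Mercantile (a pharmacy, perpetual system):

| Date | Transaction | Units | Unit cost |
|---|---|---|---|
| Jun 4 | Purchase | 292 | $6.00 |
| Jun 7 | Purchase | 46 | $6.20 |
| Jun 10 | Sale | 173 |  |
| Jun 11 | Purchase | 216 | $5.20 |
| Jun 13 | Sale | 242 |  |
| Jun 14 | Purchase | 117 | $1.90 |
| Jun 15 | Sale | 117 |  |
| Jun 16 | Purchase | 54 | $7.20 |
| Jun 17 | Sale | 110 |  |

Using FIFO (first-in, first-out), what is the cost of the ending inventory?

Ending inventory = $443.90

Jun 10, 173 sold [FIFO — oldest first]: 173 @ $6.00 = $1,038.00
Jun 13, 242 sold [FIFO — oldest first]: 119 @ $6.00 + 46 @ $6.20 + 77 @ $5.20 = $1,399.60
Jun 15, 117 sold [FIFO — oldest first]: 117 @ $5.20 = $608.40
Jun 17, 110 sold [FIFO — oldest first]: 22 @ $5.20 + 88 @ $1.90 = $281.60
Total COGS = $1,038.00 + $1,399.60 + $608.40 + $281.60 = $3,327.60
Ending inventory: 29 @ $1.90 + 54 @ $7.20 = $443.90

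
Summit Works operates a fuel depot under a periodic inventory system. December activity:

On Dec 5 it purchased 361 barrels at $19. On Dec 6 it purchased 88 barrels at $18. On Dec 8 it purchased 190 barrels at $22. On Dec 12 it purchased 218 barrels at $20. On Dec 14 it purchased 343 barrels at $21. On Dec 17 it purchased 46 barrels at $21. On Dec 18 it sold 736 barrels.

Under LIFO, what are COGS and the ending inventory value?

Dec 18, 736 sold [LIFO — newest first]: 46 @ $21 + 343 @ $21 + 218 @ $20 + 129 @ $22 = $15,367
Ending inventory: 361 @ $19 + 88 @ $18 + 61 @ $22 = $9,785
Check: goods available $25,152 = COGS $15,367 + ending $9,785

COGS = $15,367; ending inventory = $9,785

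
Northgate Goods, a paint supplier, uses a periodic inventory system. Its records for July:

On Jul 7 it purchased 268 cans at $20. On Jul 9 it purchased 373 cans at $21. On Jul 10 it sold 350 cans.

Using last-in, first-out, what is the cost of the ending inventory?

Ending inventory = $5,843

Jul 10, 350 sold [LIFO — newest first]: 350 @ $21 = $7,350
Ending inventory: 268 @ $20 + 23 @ $21 = $5,843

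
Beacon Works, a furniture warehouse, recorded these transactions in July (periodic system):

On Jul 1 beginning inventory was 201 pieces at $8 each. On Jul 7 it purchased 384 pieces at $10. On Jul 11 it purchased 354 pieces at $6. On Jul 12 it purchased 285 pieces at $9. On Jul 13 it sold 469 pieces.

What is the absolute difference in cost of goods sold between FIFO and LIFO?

$619

FIFO COGS: 201 @ $8 + 268 @ $10 = $4,288
LIFO COGS: 285 @ $9 + 184 @ $6 = $3,669
Difference = |$4,288 − $3,669| = $619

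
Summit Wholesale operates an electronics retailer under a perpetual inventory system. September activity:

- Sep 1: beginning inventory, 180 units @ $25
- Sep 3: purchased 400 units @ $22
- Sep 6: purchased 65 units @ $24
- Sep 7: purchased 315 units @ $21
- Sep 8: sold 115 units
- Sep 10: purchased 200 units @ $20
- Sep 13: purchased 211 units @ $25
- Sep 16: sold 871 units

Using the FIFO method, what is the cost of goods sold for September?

COGS = $21,995

Sep 8, 115 sold [FIFO — oldest first]: 115 @ $25 = $2,875
Sep 16, 871 sold [FIFO — oldest first]: 65 @ $25 + 400 @ $22 + 65 @ $24 + 315 @ $21 + 26 @ $20 = $19,120
Total COGS = $2,875 + $19,120 = $21,995
Ending inventory: 174 @ $20 + 211 @ $25 = $8,755
Check: goods available $30,750 = COGS $21,995 + ending $8,755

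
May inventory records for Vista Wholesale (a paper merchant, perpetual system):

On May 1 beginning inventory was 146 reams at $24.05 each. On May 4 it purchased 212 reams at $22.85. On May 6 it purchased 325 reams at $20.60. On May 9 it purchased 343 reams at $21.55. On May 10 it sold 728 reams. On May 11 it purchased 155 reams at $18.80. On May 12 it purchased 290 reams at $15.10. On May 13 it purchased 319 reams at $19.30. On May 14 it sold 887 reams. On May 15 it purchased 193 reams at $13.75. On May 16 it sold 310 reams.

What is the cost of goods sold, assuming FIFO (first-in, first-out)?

May 10, 728 sold [FIFO — oldest first]: 146 @ $24.05 + 212 @ $22.85 + 325 @ $20.60 + 45 @ $21.55 = $16,020.25
May 14, 887 sold [FIFO — oldest first]: 298 @ $21.55 + 155 @ $18.80 + 290 @ $15.10 + 144 @ $19.30 = $16,494.10
May 16, 310 sold [FIFO — oldest first]: 175 @ $19.30 + 135 @ $13.75 = $5,233.75
Total COGS = $16,020.25 + $16,494.10 + $5,233.75 = $37,748.10
Ending inventory: 58 @ $13.75 = $797.50

COGS = $37,748.10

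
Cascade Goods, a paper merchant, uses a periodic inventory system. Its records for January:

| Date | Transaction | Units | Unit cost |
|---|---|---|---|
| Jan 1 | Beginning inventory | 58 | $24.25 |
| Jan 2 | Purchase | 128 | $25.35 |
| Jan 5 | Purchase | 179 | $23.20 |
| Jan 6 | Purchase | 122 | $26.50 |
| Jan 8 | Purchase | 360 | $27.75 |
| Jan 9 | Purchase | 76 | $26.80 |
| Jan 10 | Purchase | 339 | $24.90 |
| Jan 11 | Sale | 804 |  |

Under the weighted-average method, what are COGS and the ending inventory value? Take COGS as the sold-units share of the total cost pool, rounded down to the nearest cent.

Jan 11, sell 804: 804/1262 × $32,505.00 → $20,708.41
Ending inventory (cost pool remaining) = $11,796.59
Check: goods available $32,505.00 = COGS $20,708.41 + ending $11,796.59

COGS = $20,708.41; ending inventory = $11,796.59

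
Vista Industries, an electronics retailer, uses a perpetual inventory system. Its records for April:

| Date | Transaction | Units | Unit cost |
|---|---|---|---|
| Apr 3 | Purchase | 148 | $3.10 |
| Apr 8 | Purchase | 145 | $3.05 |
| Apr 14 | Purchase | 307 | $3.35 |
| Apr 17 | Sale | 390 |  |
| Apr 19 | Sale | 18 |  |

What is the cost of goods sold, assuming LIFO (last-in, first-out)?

Apr 17, 390 sold [LIFO — newest first]: 307 @ $3.35 + 83 @ $3.05 = $1,281.60
Apr 19, 18 sold [LIFO — newest first]: 18 @ $3.05 = $54.90
Total COGS = $1,281.60 + $54.90 = $1,336.50
Ending inventory: 148 @ $3.10 + 44 @ $3.05 = $593.00
Check: goods available $1,929.50 = COGS $1,336.50 + ending $593.00

COGS = $1,336.50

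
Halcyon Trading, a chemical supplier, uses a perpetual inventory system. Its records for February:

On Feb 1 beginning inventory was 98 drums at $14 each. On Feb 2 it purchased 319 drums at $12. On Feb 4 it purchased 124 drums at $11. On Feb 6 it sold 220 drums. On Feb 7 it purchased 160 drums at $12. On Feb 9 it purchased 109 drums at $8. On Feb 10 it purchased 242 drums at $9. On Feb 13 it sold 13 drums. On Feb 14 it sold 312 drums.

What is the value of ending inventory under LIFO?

Feb 6, 220 sold [LIFO — newest first]: 124 @ $11 + 96 @ $12 = $2,516
Feb 13, 13 sold [LIFO — newest first]: 13 @ $9 = $117
Feb 14, 312 sold [LIFO — newest first]: 229 @ $9 + 83 @ $8 = $2,725
Total COGS = $2,516 + $117 + $2,725 = $5,358
Ending inventory: 98 @ $14 + 223 @ $12 + 160 @ $12 + 26 @ $8 = $6,176

Ending inventory = $6,176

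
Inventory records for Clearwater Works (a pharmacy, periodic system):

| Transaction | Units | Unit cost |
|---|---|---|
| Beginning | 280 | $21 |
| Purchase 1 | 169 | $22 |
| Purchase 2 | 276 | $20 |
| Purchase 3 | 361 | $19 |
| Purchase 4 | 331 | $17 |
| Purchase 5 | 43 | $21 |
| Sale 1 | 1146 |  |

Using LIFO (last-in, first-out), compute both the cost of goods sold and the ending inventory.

COGS = $21,879; ending inventory = $6,628

Sale 1 (1146) [LIFO — newest first]: 43 @ $21 + 331 @ $17 + 361 @ $19 + 276 @ $20 + 135 @ $22 = $21,879
Ending inventory: 280 @ $21 + 34 @ $22 = $6,628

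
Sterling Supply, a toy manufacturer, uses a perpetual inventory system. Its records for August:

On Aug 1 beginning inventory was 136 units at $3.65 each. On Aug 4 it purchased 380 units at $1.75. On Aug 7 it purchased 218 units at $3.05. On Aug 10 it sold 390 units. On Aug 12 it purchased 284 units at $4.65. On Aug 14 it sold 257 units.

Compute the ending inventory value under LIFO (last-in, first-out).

Ending inventory = $985.95

Aug 10, 390 sold [LIFO — newest first]: 218 @ $3.05 + 172 @ $1.75 = $965.90
Aug 14, 257 sold [LIFO — newest first]: 257 @ $4.65 = $1,195.05
Total COGS = $965.90 + $1,195.05 = $2,160.95
Ending inventory: 136 @ $3.65 + 208 @ $1.75 + 27 @ $4.65 = $985.95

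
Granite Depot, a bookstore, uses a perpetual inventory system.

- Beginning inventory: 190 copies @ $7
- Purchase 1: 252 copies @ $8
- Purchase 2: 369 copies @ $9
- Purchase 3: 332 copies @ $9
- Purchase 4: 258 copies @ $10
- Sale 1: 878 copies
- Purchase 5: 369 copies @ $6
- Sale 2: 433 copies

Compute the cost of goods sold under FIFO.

COGS = $11,335

Sale 1 (878) [FIFO — oldest first]: 190 @ $7 + 252 @ $8 + 369 @ $9 + 67 @ $9 = $7,270
Sale 2 (433) [FIFO — oldest first]: 265 @ $9 + 168 @ $10 = $4,065
Total COGS = $7,270 + $4,065 = $11,335
Ending inventory: 90 @ $10 + 369 @ $6 = $3,114
Check: goods available $14,449 = COGS $11,335 + ending $3,114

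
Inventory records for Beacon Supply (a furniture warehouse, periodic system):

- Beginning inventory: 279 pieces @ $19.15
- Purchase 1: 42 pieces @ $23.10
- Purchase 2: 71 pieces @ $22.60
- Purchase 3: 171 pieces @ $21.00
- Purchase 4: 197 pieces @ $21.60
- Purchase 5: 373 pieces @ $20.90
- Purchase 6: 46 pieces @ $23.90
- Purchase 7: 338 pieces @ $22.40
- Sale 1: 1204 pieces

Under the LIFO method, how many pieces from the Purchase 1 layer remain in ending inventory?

Sale 1 (1204) [LIFO — newest first]: 338 @ $22.40 + 46 @ $23.90 + 373 @ $20.90 + 197 @ $21.60 + 171 @ $21.00 + 71 @ $22.60 + 8 @ $23.10 = $26,101.90
Ending inventory: 279 @ $19.15 + 34 @ $23.10 = $6,128.25

34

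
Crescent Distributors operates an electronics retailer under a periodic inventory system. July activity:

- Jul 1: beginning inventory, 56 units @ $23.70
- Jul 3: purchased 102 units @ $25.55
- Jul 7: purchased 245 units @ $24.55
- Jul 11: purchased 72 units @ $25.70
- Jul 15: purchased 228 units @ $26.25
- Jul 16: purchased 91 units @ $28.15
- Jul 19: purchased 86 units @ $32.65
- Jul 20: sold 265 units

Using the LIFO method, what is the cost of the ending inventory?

Jul 20, 265 sold [LIFO — newest first]: 86 @ $32.65 + 91 @ $28.15 + 88 @ $26.25 = $7,679.55
Ending inventory: 56 @ $23.70 + 102 @ $25.55 + 245 @ $24.55 + 72 @ $25.70 + 140 @ $26.25 = $15,473.45
Check: goods available $23,153.00 = COGS $7,679.55 + ending $15,473.45

Ending inventory = $15,473.45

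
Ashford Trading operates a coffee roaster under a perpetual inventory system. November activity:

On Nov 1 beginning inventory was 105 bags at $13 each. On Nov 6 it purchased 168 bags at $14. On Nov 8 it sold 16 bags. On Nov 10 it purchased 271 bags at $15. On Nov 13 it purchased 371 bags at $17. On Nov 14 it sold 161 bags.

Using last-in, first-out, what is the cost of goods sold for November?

Nov 8, 16 sold [LIFO — newest first]: 16 @ $14 = $224
Nov 14, 161 sold [LIFO — newest first]: 161 @ $17 = $2,737
Total COGS = $224 + $2,737 = $2,961
Ending inventory: 105 @ $13 + 152 @ $14 + 271 @ $15 + 210 @ $17 = $11,128
Check: goods available $14,089 = COGS $2,961 + ending $11,128

COGS = $2,961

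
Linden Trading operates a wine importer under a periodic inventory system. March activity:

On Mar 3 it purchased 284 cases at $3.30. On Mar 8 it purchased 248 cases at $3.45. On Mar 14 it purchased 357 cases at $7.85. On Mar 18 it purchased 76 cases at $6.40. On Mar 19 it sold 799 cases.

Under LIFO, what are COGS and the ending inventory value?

COGS = $4,533.85; ending inventory = $547.80

Mar 19, 799 sold [LIFO — newest first]: 76 @ $6.40 + 357 @ $7.85 + 248 @ $3.45 + 118 @ $3.30 = $4,533.85
Ending inventory: 166 @ $3.30 = $547.80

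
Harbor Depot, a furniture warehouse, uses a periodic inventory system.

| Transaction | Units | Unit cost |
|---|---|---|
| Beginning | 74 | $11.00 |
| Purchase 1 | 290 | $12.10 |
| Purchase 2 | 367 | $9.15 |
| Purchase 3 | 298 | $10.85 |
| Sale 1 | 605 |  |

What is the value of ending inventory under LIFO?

Ending inventory = $4,872.00

Sale 1 (605) [LIFO — newest first]: 298 @ $10.85 + 307 @ $9.15 = $6,042.35
Ending inventory: 74 @ $11.00 + 290 @ $12.10 + 60 @ $9.15 = $4,872.00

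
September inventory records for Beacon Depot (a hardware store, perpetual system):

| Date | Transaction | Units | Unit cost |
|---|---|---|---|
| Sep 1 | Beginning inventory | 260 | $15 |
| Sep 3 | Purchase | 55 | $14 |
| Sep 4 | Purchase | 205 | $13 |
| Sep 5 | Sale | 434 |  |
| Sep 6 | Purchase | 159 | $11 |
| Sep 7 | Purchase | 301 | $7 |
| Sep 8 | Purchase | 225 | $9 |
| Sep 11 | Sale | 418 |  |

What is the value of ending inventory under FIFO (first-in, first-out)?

Ending inventory = $2,921

Sep 5, 434 sold [FIFO — oldest first]: 260 @ $15 + 55 @ $14 + 119 @ $13 = $6,217
Sep 11, 418 sold [FIFO — oldest first]: 86 @ $13 + 159 @ $11 + 173 @ $7 = $4,078
Total COGS = $6,217 + $4,078 = $10,295
Ending inventory: 128 @ $7 + 225 @ $9 = $2,921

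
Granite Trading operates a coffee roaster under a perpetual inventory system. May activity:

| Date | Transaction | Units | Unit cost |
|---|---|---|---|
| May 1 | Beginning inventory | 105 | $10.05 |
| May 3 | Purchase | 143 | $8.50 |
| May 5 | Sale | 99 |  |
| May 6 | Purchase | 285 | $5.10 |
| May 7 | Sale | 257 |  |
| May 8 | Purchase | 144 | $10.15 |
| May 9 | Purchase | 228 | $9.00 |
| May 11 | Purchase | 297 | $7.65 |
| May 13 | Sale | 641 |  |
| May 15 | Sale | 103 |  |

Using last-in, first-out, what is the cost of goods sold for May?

COGS = $8,484.80

May 5, 99 sold [LIFO — newest first]: 99 @ $8.50 = $841.50
May 7, 257 sold [LIFO — newest first]: 257 @ $5.10 = $1,310.70
May 13, 641 sold [LIFO — newest first]: 297 @ $7.65 + 228 @ $9.00 + 116 @ $10.15 = $5,501.45
May 15, 103 sold [LIFO — newest first]: 28 @ $10.15 + 28 @ $5.10 + 44 @ $8.50 + 3 @ $10.05 = $831.15
Total COGS = $841.50 + $1,310.70 + $5,501.45 + $831.15 = $8,484.80
Ending inventory: 102 @ $10.05 = $1,025.10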